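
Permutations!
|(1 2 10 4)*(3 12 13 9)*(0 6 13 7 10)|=11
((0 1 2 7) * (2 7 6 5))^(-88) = (0 7 1)(2 5 6)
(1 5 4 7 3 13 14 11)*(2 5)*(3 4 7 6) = [0, 2, 5, 13, 6, 7, 3, 4, 8, 9, 10, 1, 12, 14, 11] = (1 2 5 7 4 6 3 13 14 11)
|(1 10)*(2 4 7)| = |(1 10)(2 4 7)| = 6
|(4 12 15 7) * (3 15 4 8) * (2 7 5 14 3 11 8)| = 4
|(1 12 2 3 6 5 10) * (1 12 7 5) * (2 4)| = |(1 7 5 10 12 4 2 3 6)| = 9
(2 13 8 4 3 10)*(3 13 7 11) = (2 7 11 3 10)(4 13 8) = [0, 1, 7, 10, 13, 5, 6, 11, 4, 9, 2, 3, 12, 8]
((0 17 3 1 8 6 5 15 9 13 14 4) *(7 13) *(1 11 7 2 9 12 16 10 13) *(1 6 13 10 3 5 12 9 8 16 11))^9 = ((0 17 5 15 9 2 8 13 14 4)(1 16 3)(6 12 11 7))^9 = (0 4 14 13 8 2 9 15 5 17)(6 12 11 7)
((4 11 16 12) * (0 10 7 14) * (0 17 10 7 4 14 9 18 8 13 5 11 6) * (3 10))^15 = ((0 7 9 18 8 13 5 11 16 12 14 17 3 10 4 6))^15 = (0 6 4 10 3 17 14 12 16 11 5 13 8 18 9 7)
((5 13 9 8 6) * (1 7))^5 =((1 7)(5 13 9 8 6))^5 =(13)(1 7)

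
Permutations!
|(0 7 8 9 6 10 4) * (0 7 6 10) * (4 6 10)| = |(0 10 6)(4 7 8 9)| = 12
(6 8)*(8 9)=(6 9 8)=[0, 1, 2, 3, 4, 5, 9, 7, 6, 8]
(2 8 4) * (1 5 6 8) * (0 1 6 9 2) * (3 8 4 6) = (0 1 5 9 2 3 8 6 4) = [1, 5, 3, 8, 0, 9, 4, 7, 6, 2]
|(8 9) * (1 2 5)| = 6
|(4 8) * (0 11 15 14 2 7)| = |(0 11 15 14 2 7)(4 8)| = 6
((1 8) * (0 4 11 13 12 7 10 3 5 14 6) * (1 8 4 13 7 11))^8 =((0 13 12 11 7 10 3 5 14 6)(1 4))^8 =(0 14 3 7 12)(5 10 11 13 6)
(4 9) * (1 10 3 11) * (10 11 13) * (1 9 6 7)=(1 11 9 4 6 7)(3 13 10)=[0, 11, 2, 13, 6, 5, 7, 1, 8, 4, 3, 9, 12, 10]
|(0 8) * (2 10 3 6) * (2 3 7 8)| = |(0 2 10 7 8)(3 6)| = 10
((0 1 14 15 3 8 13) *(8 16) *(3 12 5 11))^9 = ((0 1 14 15 12 5 11 3 16 8 13))^9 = (0 8 3 5 15 1 13 16 11 12 14)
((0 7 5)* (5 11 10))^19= (0 5 10 11 7)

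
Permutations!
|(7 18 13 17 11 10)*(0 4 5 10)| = 9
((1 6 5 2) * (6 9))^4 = ((1 9 6 5 2))^4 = (1 2 5 6 9)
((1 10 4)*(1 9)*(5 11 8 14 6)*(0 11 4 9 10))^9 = (0 1 9 10 4 5 6 14 8 11)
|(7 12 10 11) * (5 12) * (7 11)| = |(5 12 10 7)| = 4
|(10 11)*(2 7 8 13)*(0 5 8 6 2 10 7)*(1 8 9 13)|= |(0 5 9 13 10 11 7 6 2)(1 8)|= 18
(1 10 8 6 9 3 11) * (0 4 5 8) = [4, 10, 2, 11, 5, 8, 9, 7, 6, 3, 0, 1] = (0 4 5 8 6 9 3 11 1 10)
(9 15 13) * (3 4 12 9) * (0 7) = [7, 1, 2, 4, 12, 5, 6, 0, 8, 15, 10, 11, 9, 3, 14, 13] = (0 7)(3 4 12 9 15 13)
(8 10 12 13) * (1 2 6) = (1 2 6)(8 10 12 13) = [0, 2, 6, 3, 4, 5, 1, 7, 10, 9, 12, 11, 13, 8]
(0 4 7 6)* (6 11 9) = (0 4 7 11 9 6) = [4, 1, 2, 3, 7, 5, 0, 11, 8, 6, 10, 9]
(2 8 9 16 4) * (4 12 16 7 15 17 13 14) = [0, 1, 8, 3, 2, 5, 6, 15, 9, 7, 10, 11, 16, 14, 4, 17, 12, 13] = (2 8 9 7 15 17 13 14 4)(12 16)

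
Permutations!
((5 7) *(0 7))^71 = (0 5 7)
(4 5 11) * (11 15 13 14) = (4 5 15 13 14 11) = [0, 1, 2, 3, 5, 15, 6, 7, 8, 9, 10, 4, 12, 14, 11, 13]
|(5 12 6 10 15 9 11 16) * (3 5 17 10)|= |(3 5 12 6)(9 11 16 17 10 15)|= 12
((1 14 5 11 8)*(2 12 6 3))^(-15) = (14)(2 12 6 3)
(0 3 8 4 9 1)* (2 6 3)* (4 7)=(0 2 6 3 8 7 4 9 1)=[2, 0, 6, 8, 9, 5, 3, 4, 7, 1]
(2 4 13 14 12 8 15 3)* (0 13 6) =(0 13 14 12 8 15 3 2 4 6) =[13, 1, 4, 2, 6, 5, 0, 7, 15, 9, 10, 11, 8, 14, 12, 3]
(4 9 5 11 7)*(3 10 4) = (3 10 4 9 5 11 7) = [0, 1, 2, 10, 9, 11, 6, 3, 8, 5, 4, 7]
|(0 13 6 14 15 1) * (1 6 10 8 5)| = 6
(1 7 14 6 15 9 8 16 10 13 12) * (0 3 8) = (0 3 8 16 10 13 12 1 7 14 6 15 9) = [3, 7, 2, 8, 4, 5, 15, 14, 16, 0, 13, 11, 1, 12, 6, 9, 10]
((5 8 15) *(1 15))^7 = ((1 15 5 8))^7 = (1 8 5 15)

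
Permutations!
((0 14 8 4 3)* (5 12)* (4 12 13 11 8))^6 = (0 4)(3 14)(5 13 11 8 12)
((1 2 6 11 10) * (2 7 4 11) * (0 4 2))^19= ((0 4 11 10 1 7 2 6))^19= (0 10 2 4 1 6 11 7)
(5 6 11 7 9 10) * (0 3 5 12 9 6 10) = [3, 1, 2, 5, 4, 10, 11, 6, 8, 0, 12, 7, 9] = (0 3 5 10 12 9)(6 11 7)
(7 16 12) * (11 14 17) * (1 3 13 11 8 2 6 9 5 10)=[0, 3, 6, 13, 4, 10, 9, 16, 2, 5, 1, 14, 7, 11, 17, 15, 12, 8]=(1 3 13 11 14 17 8 2 6 9 5 10)(7 16 12)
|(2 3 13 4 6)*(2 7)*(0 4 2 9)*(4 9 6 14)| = 6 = |(0 9)(2 3 13)(4 14)(6 7)|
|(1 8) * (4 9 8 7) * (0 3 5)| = |(0 3 5)(1 7 4 9 8)| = 15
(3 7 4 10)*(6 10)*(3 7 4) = [0, 1, 2, 4, 6, 5, 10, 3, 8, 9, 7] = (3 4 6 10 7)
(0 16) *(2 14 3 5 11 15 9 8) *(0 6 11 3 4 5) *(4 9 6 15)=(0 16 15 6 11 4 5 3)(2 14 9 8)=[16, 1, 14, 0, 5, 3, 11, 7, 2, 8, 10, 4, 12, 13, 9, 6, 15]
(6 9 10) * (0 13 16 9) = (0 13 16 9 10 6) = [13, 1, 2, 3, 4, 5, 0, 7, 8, 10, 6, 11, 12, 16, 14, 15, 9]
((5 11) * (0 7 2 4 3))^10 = (11)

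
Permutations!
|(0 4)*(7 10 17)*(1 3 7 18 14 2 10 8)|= |(0 4)(1 3 7 8)(2 10 17 18 14)|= 20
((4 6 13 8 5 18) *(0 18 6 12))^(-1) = (0 12 4 18)(5 8 13 6)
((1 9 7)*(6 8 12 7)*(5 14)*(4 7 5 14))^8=((14)(1 9 6 8 12 5 4 7))^8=(14)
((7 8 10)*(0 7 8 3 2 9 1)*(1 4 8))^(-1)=(0 1 10 8 4 9 2 3 7)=((0 7 3 2 9 4 8 10 1))^(-1)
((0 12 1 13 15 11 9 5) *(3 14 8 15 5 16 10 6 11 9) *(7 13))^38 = (0 1 13)(3 8 9 10 11 14 15 16 6)(5 12 7)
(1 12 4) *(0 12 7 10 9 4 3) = [12, 7, 2, 0, 1, 5, 6, 10, 8, 4, 9, 11, 3] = (0 12 3)(1 7 10 9 4)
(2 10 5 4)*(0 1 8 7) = [1, 8, 10, 3, 2, 4, 6, 0, 7, 9, 5] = (0 1 8 7)(2 10 5 4)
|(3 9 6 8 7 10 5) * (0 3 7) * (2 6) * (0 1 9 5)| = |(0 3 5 7 10)(1 9 2 6 8)| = 5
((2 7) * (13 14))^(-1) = ((2 7)(13 14))^(-1) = (2 7)(13 14)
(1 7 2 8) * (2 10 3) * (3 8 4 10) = (1 7 3 2 4 10 8) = [0, 7, 4, 2, 10, 5, 6, 3, 1, 9, 8]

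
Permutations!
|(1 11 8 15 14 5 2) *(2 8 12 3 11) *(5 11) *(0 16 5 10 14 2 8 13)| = 20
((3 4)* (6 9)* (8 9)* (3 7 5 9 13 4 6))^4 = ((3 6 8 13 4 7 5 9))^4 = (3 4)(5 8)(6 7)(9 13)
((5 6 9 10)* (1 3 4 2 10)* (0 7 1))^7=(0 5 4 7 6 2 1 9 10 3)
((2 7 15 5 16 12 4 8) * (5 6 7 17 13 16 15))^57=((2 17 13 16 12 4 8)(5 15 6 7))^57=(2 17 13 16 12 4 8)(5 15 6 7)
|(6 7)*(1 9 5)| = 6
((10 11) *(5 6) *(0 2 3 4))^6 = (11)(0 3)(2 4) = ((0 2 3 4)(5 6)(10 11))^6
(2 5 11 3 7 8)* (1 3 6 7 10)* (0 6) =(0 6 7 8 2 5 11)(1 3 10) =[6, 3, 5, 10, 4, 11, 7, 8, 2, 9, 1, 0]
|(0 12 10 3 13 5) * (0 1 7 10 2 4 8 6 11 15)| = 24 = |(0 12 2 4 8 6 11 15)(1 7 10 3 13 5)|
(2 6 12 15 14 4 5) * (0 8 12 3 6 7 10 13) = (0 8 12 15 14 4 5 2 7 10 13)(3 6) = [8, 1, 7, 6, 5, 2, 3, 10, 12, 9, 13, 11, 15, 0, 4, 14]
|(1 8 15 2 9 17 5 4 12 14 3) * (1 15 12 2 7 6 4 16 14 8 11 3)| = 26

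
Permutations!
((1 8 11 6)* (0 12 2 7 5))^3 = (0 7 12 5 2)(1 6 11 8)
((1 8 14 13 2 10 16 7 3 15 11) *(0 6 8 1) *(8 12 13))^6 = (0 16 6 7 12 3 13 15 2 11 10)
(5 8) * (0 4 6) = [4, 1, 2, 3, 6, 8, 0, 7, 5] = (0 4 6)(5 8)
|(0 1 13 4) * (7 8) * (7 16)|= |(0 1 13 4)(7 8 16)|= 12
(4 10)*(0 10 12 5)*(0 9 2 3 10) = (2 3 10 4 12 5 9) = [0, 1, 3, 10, 12, 9, 6, 7, 8, 2, 4, 11, 5]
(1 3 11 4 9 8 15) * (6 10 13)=[0, 3, 2, 11, 9, 5, 10, 7, 15, 8, 13, 4, 12, 6, 14, 1]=(1 3 11 4 9 8 15)(6 10 13)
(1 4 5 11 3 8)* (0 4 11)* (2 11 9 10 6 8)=(0 4 5)(1 9 10 6 8)(2 11 3)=[4, 9, 11, 2, 5, 0, 8, 7, 1, 10, 6, 3]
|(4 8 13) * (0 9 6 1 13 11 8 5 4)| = 10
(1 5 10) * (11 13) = [0, 5, 2, 3, 4, 10, 6, 7, 8, 9, 1, 13, 12, 11] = (1 5 10)(11 13)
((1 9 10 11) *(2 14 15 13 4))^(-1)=((1 9 10 11)(2 14 15 13 4))^(-1)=(1 11 10 9)(2 4 13 15 14)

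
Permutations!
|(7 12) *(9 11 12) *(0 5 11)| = 6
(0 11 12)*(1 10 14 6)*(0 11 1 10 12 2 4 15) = (0 1 12 11 2 4 15)(6 10 14) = [1, 12, 4, 3, 15, 5, 10, 7, 8, 9, 14, 2, 11, 13, 6, 0]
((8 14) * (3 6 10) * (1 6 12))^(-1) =(1 12 3 10 6)(8 14)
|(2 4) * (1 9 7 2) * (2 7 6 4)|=|(1 9 6 4)|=4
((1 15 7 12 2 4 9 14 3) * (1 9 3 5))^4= ((1 15 7 12 2 4 3 9 14 5))^4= (1 2 14 7 3)(4 5 12 9 15)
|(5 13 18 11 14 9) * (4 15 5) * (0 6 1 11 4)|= |(0 6 1 11 14 9)(4 15 5 13 18)|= 30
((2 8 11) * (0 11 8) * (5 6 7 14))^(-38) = (0 11 2)(5 7)(6 14)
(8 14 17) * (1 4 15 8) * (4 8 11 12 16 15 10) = (1 8 14 17)(4 10)(11 12 16 15) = [0, 8, 2, 3, 10, 5, 6, 7, 14, 9, 4, 12, 16, 13, 17, 11, 15, 1]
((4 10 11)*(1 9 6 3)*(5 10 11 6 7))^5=((1 9 7 5 10 6 3)(4 11))^5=(1 6 5 9 3 10 7)(4 11)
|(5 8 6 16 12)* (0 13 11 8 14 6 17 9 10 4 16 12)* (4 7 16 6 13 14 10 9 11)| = 30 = |(0 14 13 4 6 12 5 10 7 16)(8 17 11)|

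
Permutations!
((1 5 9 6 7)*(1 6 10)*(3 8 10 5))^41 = (1 3 8 10)(5 9)(6 7)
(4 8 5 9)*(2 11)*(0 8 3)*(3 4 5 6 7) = (0 8 6 7 3)(2 11)(5 9) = [8, 1, 11, 0, 4, 9, 7, 3, 6, 5, 10, 2]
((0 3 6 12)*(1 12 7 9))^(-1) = (0 12 1 9 7 6 3)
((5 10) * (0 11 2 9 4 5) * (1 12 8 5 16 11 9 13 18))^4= (0 11 1 10 16 18 5 4 13 8 9 2 12)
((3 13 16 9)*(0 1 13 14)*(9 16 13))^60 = (16)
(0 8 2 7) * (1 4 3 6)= (0 8 2 7)(1 4 3 6)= [8, 4, 7, 6, 3, 5, 1, 0, 2]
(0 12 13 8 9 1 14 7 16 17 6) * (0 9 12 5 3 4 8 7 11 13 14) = (0 5 3 4 8 12 14 11 13 7 16 17 6 9 1) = [5, 0, 2, 4, 8, 3, 9, 16, 12, 1, 10, 13, 14, 7, 11, 15, 17, 6]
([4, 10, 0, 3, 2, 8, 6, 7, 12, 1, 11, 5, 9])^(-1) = (0 2 4)(1 9 12 8 5 11 10)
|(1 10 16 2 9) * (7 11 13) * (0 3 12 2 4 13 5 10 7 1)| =40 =|(0 3 12 2 9)(1 7 11 5 10 16 4 13)|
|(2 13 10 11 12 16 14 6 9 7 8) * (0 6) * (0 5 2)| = |(0 6 9 7 8)(2 13 10 11 12 16 14 5)| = 40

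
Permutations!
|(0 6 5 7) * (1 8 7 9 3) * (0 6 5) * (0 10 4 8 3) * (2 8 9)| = |(0 5 2 8 7 6 10 4 9)(1 3)| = 18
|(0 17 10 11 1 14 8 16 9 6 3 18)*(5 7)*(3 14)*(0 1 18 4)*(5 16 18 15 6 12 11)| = |(0 17 10 5 7 16 9 12 11 15 6 14 8 18 1 3 4)| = 17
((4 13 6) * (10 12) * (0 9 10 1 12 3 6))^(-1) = (0 13 4 6 3 10 9)(1 12)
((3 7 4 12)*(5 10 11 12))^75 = (3 11 5 7 12 10 4)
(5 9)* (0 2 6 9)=(0 2 6 9 5)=[2, 1, 6, 3, 4, 0, 9, 7, 8, 5]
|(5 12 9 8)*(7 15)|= 4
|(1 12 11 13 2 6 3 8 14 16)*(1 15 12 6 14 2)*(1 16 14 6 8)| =|(1 8 2 6 3)(11 13 16 15 12)| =5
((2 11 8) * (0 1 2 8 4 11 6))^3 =(0 6 2 1)(4 11)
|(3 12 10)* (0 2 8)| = |(0 2 8)(3 12 10)| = 3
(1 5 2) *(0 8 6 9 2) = [8, 5, 1, 3, 4, 0, 9, 7, 6, 2] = (0 8 6 9 2 1 5)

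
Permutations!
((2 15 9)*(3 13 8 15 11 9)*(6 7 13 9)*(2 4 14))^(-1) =((2 11 6 7 13 8 15 3 9 4 14))^(-1) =(2 14 4 9 3 15 8 13 7 6 11)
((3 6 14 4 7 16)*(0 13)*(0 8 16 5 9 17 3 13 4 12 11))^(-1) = (0 11 12 14 6 3 17 9 5 7 4)(8 13 16)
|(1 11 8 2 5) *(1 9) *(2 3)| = 7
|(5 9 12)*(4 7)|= |(4 7)(5 9 12)|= 6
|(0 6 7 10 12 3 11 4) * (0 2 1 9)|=|(0 6 7 10 12 3 11 4 2 1 9)|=11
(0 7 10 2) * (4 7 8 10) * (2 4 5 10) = [8, 1, 0, 3, 7, 10, 6, 5, 2, 9, 4] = (0 8 2)(4 7 5 10)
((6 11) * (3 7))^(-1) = (3 7)(6 11) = ((3 7)(6 11))^(-1)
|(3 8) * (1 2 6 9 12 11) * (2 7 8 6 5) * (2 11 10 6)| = |(1 7 8 3 2 5 11)(6 9 12 10)| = 28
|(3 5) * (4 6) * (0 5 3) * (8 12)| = |(0 5)(4 6)(8 12)| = 2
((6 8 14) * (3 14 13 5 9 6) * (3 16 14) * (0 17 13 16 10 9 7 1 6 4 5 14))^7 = (0 5 17 7 13 1 14 6 10 8 9 16 4)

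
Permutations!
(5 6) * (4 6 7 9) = (4 6 5 7 9) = [0, 1, 2, 3, 6, 7, 5, 9, 8, 4]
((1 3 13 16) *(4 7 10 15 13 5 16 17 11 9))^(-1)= (1 16 5 3)(4 9 11 17 13 15 10 7)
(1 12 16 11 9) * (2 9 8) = (1 12 16 11 8 2 9) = [0, 12, 9, 3, 4, 5, 6, 7, 2, 1, 10, 8, 16, 13, 14, 15, 11]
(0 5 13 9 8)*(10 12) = (0 5 13 9 8)(10 12) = [5, 1, 2, 3, 4, 13, 6, 7, 0, 8, 12, 11, 10, 9]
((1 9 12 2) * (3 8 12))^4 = ((1 9 3 8 12 2))^4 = (1 12 3)(2 8 9)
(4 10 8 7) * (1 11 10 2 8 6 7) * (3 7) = (1 11 10 6 3 7 4 2 8) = [0, 11, 8, 7, 2, 5, 3, 4, 1, 9, 6, 10]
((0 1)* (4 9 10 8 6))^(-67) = ((0 1)(4 9 10 8 6))^(-67) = (0 1)(4 8 9 6 10)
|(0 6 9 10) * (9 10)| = 3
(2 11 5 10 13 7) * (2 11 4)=(2 4)(5 10 13 7 11)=[0, 1, 4, 3, 2, 10, 6, 11, 8, 9, 13, 5, 12, 7]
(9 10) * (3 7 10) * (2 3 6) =[0, 1, 3, 7, 4, 5, 2, 10, 8, 6, 9] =(2 3 7 10 9 6)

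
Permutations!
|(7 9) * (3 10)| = |(3 10)(7 9)| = 2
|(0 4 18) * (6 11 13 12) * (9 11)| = 15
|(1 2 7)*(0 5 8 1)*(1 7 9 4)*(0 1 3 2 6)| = |(0 5 8 7 1 6)(2 9 4 3)| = 12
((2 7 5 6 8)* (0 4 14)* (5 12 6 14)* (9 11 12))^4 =(14)(2 12 7 6 9 8 11)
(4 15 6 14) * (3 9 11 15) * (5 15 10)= (3 9 11 10 5 15 6 14 4)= [0, 1, 2, 9, 3, 15, 14, 7, 8, 11, 5, 10, 12, 13, 4, 6]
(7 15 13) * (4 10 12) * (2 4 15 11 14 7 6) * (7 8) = (2 4 10 12 15 13 6)(7 11 14 8) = [0, 1, 4, 3, 10, 5, 2, 11, 7, 9, 12, 14, 15, 6, 8, 13]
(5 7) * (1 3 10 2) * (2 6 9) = (1 3 10 6 9 2)(5 7) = [0, 3, 1, 10, 4, 7, 9, 5, 8, 2, 6]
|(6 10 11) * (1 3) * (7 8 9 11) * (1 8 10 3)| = |(3 8 9 11 6)(7 10)| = 10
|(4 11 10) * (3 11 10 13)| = 6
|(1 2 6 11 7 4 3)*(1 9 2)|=7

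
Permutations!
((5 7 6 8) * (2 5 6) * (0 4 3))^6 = (8)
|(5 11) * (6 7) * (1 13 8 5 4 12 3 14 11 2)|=10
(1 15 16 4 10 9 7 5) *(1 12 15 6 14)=(1 6 14)(4 10 9 7 5 12 15 16)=[0, 6, 2, 3, 10, 12, 14, 5, 8, 7, 9, 11, 15, 13, 1, 16, 4]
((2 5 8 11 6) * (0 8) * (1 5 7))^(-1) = ((0 8 11 6 2 7 1 5))^(-1) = (0 5 1 7 2 6 11 8)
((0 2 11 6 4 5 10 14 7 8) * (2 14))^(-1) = ((0 14 7 8)(2 11 6 4 5 10))^(-1) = (0 8 7 14)(2 10 5 4 6 11)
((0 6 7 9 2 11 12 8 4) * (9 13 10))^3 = (0 13 2 8 6 10 11 4 7 9 12) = ((0 6 7 13 10 9 2 11 12 8 4))^3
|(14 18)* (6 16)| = |(6 16)(14 18)| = 2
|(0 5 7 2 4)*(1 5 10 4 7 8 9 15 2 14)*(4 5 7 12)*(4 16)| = 30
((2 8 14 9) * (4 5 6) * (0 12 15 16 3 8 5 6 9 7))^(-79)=(0 12 15 16 3 8 14 7)(2 9 5)(4 6)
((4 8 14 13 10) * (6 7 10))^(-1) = (4 10 7 6 13 14 8)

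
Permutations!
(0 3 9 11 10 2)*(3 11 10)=(0 11 3 9 10 2)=[11, 1, 0, 9, 4, 5, 6, 7, 8, 10, 2, 3]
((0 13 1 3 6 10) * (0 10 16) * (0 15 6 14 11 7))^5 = (0 11 3 13 7 14 1)(6 15 16)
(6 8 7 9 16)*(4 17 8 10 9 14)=[0, 1, 2, 3, 17, 5, 10, 14, 7, 16, 9, 11, 12, 13, 4, 15, 6, 8]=(4 17 8 7 14)(6 10 9 16)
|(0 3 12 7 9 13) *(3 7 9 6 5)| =8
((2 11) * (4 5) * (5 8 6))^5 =(2 11)(4 8 6 5)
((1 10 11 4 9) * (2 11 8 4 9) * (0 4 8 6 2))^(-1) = ((0 4)(1 10 6 2 11 9))^(-1) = (0 4)(1 9 11 2 6 10)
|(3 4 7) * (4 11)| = |(3 11 4 7)| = 4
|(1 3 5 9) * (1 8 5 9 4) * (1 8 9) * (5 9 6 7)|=6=|(1 3)(4 8 9 6 7 5)|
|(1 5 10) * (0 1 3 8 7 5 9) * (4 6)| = 30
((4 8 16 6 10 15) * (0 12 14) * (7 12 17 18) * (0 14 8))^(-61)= ((0 17 18 7 12 8 16 6 10 15 4))^(-61)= (0 8 4 12 15 7 10 18 6 17 16)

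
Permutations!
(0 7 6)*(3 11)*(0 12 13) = (0 7 6 12 13)(3 11) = [7, 1, 2, 11, 4, 5, 12, 6, 8, 9, 10, 3, 13, 0]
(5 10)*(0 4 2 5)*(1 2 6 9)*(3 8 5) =(0 4 6 9 1 2 3 8 5 10) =[4, 2, 3, 8, 6, 10, 9, 7, 5, 1, 0]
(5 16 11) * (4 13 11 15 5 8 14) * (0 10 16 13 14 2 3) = (0 10 16 15 5 13 11 8 2 3)(4 14) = [10, 1, 3, 0, 14, 13, 6, 7, 2, 9, 16, 8, 12, 11, 4, 5, 15]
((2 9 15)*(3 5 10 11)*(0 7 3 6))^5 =((0 7 3 5 10 11 6)(2 9 15))^5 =(0 11 5 7 6 10 3)(2 15 9)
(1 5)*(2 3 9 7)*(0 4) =[4, 5, 3, 9, 0, 1, 6, 2, 8, 7] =(0 4)(1 5)(2 3 9 7)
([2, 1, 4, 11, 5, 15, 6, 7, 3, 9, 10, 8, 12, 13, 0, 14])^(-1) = (0 14 15 5 4 2)(3 8 11)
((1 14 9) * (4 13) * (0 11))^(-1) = (0 11)(1 9 14)(4 13) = ((0 11)(1 14 9)(4 13))^(-1)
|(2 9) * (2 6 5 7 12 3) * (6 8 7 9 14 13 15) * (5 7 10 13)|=|(2 14 5 9 8 10 13 15 6 7 12 3)|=12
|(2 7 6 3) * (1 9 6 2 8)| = 10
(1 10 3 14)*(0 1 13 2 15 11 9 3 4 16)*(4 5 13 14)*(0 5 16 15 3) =[1, 10, 3, 4, 15, 13, 6, 7, 8, 0, 16, 9, 12, 2, 14, 11, 5] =(0 1 10 16 5 13 2 3 4 15 11 9)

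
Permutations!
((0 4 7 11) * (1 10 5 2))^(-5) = (0 11 7 4)(1 2 5 10)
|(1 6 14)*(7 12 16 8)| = |(1 6 14)(7 12 16 8)| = 12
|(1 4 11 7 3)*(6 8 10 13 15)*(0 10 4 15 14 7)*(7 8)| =|(0 10 13 14 8 4 11)(1 15 6 7 3)| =35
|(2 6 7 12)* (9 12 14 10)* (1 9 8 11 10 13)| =24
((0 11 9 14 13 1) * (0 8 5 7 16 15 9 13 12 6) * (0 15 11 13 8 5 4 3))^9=(0 3 4 8 11 16 7 5 1 13)(6 12 14 9 15)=((0 13 1 5 7 16 11 8 4 3)(6 15 9 14 12))^9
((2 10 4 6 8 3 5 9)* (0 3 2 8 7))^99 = ((0 3 5 9 8 2 10 4 6 7))^99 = (0 7 6 4 10 2 8 9 5 3)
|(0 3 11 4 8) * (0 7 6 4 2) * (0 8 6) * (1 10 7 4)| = 10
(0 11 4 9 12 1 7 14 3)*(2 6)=(0 11 4 9 12 1 7 14 3)(2 6)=[11, 7, 6, 0, 9, 5, 2, 14, 8, 12, 10, 4, 1, 13, 3]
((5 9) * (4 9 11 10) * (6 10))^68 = ((4 9 5 11 6 10))^68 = (4 5 6)(9 11 10)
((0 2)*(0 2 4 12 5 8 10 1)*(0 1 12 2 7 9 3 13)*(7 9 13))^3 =((0 4 2 9 3 7 13)(5 8 10 12))^3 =(0 9 13 2 7 4 3)(5 12 10 8)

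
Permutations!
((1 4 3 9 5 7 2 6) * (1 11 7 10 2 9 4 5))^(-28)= (1 6)(2 9)(5 11)(7 10)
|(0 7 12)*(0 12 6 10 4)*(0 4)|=4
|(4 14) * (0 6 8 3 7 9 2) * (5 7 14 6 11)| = 30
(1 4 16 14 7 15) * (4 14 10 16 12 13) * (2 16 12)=(1 14 7 15)(2 16 10 12 13 4)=[0, 14, 16, 3, 2, 5, 6, 15, 8, 9, 12, 11, 13, 4, 7, 1, 10]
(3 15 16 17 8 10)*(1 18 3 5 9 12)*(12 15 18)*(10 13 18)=(1 12)(3 10 5 9 15 16 17 8 13 18)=[0, 12, 2, 10, 4, 9, 6, 7, 13, 15, 5, 11, 1, 18, 14, 16, 17, 8, 3]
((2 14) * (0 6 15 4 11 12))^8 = ((0 6 15 4 11 12)(2 14))^8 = (0 15 11)(4 12 6)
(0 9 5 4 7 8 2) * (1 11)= (0 9 5 4 7 8 2)(1 11)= [9, 11, 0, 3, 7, 4, 6, 8, 2, 5, 10, 1]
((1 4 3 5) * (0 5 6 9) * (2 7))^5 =(0 6 4 5 9 3 1)(2 7)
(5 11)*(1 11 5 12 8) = (1 11 12 8) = [0, 11, 2, 3, 4, 5, 6, 7, 1, 9, 10, 12, 8]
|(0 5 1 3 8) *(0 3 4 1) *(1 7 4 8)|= |(0 5)(1 8 3)(4 7)|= 6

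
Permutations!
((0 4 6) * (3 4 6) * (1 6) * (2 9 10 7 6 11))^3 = (0 2 7 1 9 6 11 10)(3 4)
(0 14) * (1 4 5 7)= (0 14)(1 4 5 7)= [14, 4, 2, 3, 5, 7, 6, 1, 8, 9, 10, 11, 12, 13, 0]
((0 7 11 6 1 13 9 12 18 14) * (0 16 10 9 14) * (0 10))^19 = ((0 7 11 6 1 13 14 16)(9 12 18 10))^19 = (0 6 14 7 1 16 11 13)(9 10 18 12)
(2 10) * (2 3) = [0, 1, 10, 2, 4, 5, 6, 7, 8, 9, 3] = (2 10 3)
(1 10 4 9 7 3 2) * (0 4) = (0 4 9 7 3 2 1 10) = [4, 10, 1, 2, 9, 5, 6, 3, 8, 7, 0]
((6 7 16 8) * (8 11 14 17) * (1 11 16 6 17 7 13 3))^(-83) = (1 11 14 7 6 13 3)(8 17)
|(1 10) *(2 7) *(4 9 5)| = 6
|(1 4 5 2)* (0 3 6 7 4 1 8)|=|(0 3 6 7 4 5 2 8)|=8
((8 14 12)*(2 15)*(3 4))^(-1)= (2 15)(3 4)(8 12 14)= ((2 15)(3 4)(8 14 12))^(-1)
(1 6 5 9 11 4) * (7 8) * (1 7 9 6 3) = (1 3)(4 7 8 9 11)(5 6) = [0, 3, 2, 1, 7, 6, 5, 8, 9, 11, 10, 4]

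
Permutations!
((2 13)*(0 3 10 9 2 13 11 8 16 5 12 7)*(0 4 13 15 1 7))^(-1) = (0 12 5 16 8 11 2 9 10 3)(1 15 13 4 7)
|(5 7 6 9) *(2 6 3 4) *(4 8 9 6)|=10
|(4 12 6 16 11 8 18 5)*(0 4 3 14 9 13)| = 13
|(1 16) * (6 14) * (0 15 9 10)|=|(0 15 9 10)(1 16)(6 14)|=4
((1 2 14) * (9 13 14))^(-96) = (1 14 13 9 2) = ((1 2 9 13 14))^(-96)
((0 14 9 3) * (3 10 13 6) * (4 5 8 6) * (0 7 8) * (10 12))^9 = (0 14 9 12 10 13 4 5)(3 7 8 6)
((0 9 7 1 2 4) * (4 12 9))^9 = (0 4)(1 7 9 12 2)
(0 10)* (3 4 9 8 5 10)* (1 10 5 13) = (0 3 4 9 8 13 1 10) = [3, 10, 2, 4, 9, 5, 6, 7, 13, 8, 0, 11, 12, 1]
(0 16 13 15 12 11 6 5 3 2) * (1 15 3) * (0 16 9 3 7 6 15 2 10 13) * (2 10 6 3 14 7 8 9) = (0 2 16)(1 10 13 8 9 14 7 3 6 5)(11 15 12) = [2, 10, 16, 6, 4, 1, 5, 3, 9, 14, 13, 15, 11, 8, 7, 12, 0]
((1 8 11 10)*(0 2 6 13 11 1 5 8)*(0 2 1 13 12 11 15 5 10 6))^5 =(0 2 1)(5 8 13 15)(6 11 12)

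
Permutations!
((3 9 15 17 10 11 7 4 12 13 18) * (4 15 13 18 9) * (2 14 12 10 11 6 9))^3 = ((2 14 12 18 3 4 10 6 9 13)(7 15 17 11))^3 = (2 18 10 13 12 4 9 14 3 6)(7 11 17 15)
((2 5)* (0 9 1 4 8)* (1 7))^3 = (0 1)(2 5)(4 9)(7 8)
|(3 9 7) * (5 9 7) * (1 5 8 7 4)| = 7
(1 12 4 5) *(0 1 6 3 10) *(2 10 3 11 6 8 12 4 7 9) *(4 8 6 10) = (0 1 8 12 7 9 2 4 5 6 11 10) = [1, 8, 4, 3, 5, 6, 11, 9, 12, 2, 0, 10, 7]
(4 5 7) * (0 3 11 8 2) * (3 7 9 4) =(0 7 3 11 8 2)(4 5 9) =[7, 1, 0, 11, 5, 9, 6, 3, 2, 4, 10, 8]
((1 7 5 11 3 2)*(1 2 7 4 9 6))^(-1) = (1 6 9 4)(3 11 5 7)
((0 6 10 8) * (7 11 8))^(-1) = (0 8 11 7 10 6)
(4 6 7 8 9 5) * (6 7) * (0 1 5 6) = (0 1 5 4 7 8 9 6) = [1, 5, 2, 3, 7, 4, 0, 8, 9, 6]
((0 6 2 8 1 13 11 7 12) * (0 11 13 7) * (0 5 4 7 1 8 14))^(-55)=(0 6 2 14)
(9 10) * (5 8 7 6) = [0, 1, 2, 3, 4, 8, 5, 6, 7, 10, 9] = (5 8 7 6)(9 10)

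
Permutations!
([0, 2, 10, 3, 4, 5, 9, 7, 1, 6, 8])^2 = [0, 10, 8, 3, 4, 5, 6, 7, 2, 9, 1]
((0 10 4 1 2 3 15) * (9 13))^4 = (0 2 10 3 4 15 1)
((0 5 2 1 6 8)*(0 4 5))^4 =((1 6 8 4 5 2))^4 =(1 5 8)(2 4 6)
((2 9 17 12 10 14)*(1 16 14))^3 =((1 16 14 2 9 17 12 10))^3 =(1 2 12 16 9 10 14 17)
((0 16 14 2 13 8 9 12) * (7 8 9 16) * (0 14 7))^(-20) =((2 13 9 12 14)(7 8 16))^(-20) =(7 8 16)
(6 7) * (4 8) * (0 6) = [6, 1, 2, 3, 8, 5, 7, 0, 4] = (0 6 7)(4 8)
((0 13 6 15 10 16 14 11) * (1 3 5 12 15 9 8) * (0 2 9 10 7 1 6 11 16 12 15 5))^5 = ((0 13 11 2 9 8 6 10 12 5 15 7 1 3)(14 16))^5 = (0 8 15 13 6 7 11 10 1 2 12 3 9 5)(14 16)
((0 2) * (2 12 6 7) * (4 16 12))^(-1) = (0 2 7 6 12 16 4)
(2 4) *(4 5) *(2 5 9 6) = (2 9 6)(4 5) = [0, 1, 9, 3, 5, 4, 2, 7, 8, 6]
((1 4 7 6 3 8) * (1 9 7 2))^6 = ((1 4 2)(3 8 9 7 6))^6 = (3 8 9 7 6)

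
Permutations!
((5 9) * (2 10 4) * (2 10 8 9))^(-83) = ((2 8 9 5)(4 10))^(-83) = (2 8 9 5)(4 10)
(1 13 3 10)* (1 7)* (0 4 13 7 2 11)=(0 4 13 3 10 2 11)(1 7)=[4, 7, 11, 10, 13, 5, 6, 1, 8, 9, 2, 0, 12, 3]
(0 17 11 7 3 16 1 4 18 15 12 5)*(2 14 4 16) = [17, 16, 14, 2, 18, 0, 6, 3, 8, 9, 10, 7, 5, 13, 4, 12, 1, 11, 15] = (0 17 11 7 3 2 14 4 18 15 12 5)(1 16)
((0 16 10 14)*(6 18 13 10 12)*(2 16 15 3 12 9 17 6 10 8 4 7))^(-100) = ((0 15 3 12 10 14)(2 16 9 17 6 18 13 8 4 7))^(-100) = (18)(0 3 10)(12 14 15)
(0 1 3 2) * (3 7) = (0 1 7 3 2) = [1, 7, 0, 2, 4, 5, 6, 3]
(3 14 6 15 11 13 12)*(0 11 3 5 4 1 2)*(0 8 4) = (0 11 13 12 5)(1 2 8 4)(3 14 6 15) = [11, 2, 8, 14, 1, 0, 15, 7, 4, 9, 10, 13, 5, 12, 6, 3]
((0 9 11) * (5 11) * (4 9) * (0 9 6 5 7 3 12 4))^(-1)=((3 12 4 6 5 11 9 7))^(-1)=(3 7 9 11 5 6 4 12)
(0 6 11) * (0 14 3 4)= (0 6 11 14 3 4)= [6, 1, 2, 4, 0, 5, 11, 7, 8, 9, 10, 14, 12, 13, 3]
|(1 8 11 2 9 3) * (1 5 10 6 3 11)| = 12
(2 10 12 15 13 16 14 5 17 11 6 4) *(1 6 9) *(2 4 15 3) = [0, 6, 10, 2, 4, 17, 15, 7, 8, 1, 12, 9, 3, 16, 5, 13, 14, 11] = (1 6 15 13 16 14 5 17 11 9)(2 10 12 3)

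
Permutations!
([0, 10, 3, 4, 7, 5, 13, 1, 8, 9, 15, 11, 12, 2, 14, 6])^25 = (1 4 2 6 10 7 3 13 15)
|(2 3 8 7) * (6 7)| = 5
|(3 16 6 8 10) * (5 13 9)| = 15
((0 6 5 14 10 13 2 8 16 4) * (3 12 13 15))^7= ((0 6 5 14 10 15 3 12 13 2 8 16 4))^7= (0 12 6 13 5 2 14 8 10 16 15 4 3)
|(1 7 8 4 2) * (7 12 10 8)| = 6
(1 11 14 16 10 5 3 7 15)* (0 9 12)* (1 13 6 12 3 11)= (0 9 3 7 15 13 6 12)(5 11 14 16 10)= [9, 1, 2, 7, 4, 11, 12, 15, 8, 3, 5, 14, 0, 6, 16, 13, 10]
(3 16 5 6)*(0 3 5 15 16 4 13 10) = [3, 1, 2, 4, 13, 6, 5, 7, 8, 9, 0, 11, 12, 10, 14, 16, 15] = (0 3 4 13 10)(5 6)(15 16)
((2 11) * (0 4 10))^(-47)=(0 4 10)(2 11)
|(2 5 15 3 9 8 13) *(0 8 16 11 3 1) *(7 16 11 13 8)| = |(0 7 16 13 2 5 15 1)(3 9 11)| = 24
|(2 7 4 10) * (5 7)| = 5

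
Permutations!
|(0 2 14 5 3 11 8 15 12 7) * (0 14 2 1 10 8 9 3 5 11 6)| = |(0 1 10 8 15 12 7 14 11 9 3 6)| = 12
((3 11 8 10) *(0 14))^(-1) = (0 14)(3 10 8 11)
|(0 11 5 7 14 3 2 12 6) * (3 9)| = 10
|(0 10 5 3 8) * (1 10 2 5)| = 10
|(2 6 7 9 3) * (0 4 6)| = |(0 4 6 7 9 3 2)| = 7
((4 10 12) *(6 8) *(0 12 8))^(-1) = (0 6 8 10 4 12)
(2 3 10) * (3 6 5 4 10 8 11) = (2 6 5 4 10)(3 8 11) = [0, 1, 6, 8, 10, 4, 5, 7, 11, 9, 2, 3]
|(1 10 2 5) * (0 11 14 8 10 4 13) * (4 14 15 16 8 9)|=13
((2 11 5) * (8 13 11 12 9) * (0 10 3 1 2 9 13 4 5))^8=(13)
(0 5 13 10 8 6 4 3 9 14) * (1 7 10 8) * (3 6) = (0 5 13 8 3 9 14)(1 7 10)(4 6) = [5, 7, 2, 9, 6, 13, 4, 10, 3, 14, 1, 11, 12, 8, 0]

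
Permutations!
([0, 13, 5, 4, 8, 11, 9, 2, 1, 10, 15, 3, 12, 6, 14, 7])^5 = [0, 15, 8, 6, 9, 1, 2, 4, 10, 5, 11, 13, 12, 7, 14, 3]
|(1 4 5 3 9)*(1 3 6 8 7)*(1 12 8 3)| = 6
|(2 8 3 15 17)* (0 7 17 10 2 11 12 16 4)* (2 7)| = 12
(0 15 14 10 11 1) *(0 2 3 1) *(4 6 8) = (0 15 14 10 11)(1 2 3)(4 6 8) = [15, 2, 3, 1, 6, 5, 8, 7, 4, 9, 11, 0, 12, 13, 10, 14]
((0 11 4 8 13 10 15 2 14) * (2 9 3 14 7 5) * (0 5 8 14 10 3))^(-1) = ((0 11 4 14 5 2 7 8 13 3 10 15 9))^(-1) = (0 9 15 10 3 13 8 7 2 5 14 4 11)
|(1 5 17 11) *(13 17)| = 5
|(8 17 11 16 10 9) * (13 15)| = |(8 17 11 16 10 9)(13 15)| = 6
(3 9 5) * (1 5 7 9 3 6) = (1 5 6)(7 9) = [0, 5, 2, 3, 4, 6, 1, 9, 8, 7]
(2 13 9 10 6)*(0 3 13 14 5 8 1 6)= [3, 6, 14, 13, 4, 8, 2, 7, 1, 10, 0, 11, 12, 9, 5]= (0 3 13 9 10)(1 6 2 14 5 8)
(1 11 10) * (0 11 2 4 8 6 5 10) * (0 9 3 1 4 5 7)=(0 11 9 3 1 2 5 10 4 8 6 7)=[11, 2, 5, 1, 8, 10, 7, 0, 6, 3, 4, 9]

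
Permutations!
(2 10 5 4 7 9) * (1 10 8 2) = (1 10 5 4 7 9)(2 8) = [0, 10, 8, 3, 7, 4, 6, 9, 2, 1, 5]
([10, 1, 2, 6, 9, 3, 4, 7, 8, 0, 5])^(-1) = [9, 1, 2, 5, 6, 10, 3, 7, 8, 4, 0]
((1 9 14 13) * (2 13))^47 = (1 14 13 9 2)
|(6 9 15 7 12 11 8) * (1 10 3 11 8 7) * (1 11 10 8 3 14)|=11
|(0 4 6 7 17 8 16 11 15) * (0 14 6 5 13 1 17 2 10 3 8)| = 30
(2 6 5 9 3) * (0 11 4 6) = [11, 1, 0, 2, 6, 9, 5, 7, 8, 3, 10, 4] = (0 11 4 6 5 9 3 2)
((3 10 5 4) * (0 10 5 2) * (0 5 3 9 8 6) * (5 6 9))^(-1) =(0 6 2 10)(4 5)(8 9)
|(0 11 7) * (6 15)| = |(0 11 7)(6 15)| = 6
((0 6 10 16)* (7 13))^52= (16)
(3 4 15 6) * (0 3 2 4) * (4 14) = (0 3)(2 14 4 15 6) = [3, 1, 14, 0, 15, 5, 2, 7, 8, 9, 10, 11, 12, 13, 4, 6]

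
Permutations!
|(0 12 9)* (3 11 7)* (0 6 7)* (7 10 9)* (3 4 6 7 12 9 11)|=|(12)(0 9 7 4 6 10 11)|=7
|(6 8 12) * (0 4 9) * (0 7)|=|(0 4 9 7)(6 8 12)|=12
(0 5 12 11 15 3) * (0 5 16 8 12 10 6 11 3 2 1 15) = (0 16 8 12 3 5 10 6 11)(1 15 2) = [16, 15, 1, 5, 4, 10, 11, 7, 12, 9, 6, 0, 3, 13, 14, 2, 8]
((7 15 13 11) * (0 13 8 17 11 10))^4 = ((0 13 10)(7 15 8 17 11))^4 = (0 13 10)(7 11 17 8 15)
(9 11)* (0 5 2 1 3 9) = (0 5 2 1 3 9 11) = [5, 3, 1, 9, 4, 2, 6, 7, 8, 11, 10, 0]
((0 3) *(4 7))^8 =((0 3)(4 7))^8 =(7)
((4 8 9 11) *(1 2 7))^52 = (11)(1 2 7)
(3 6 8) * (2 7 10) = [0, 1, 7, 6, 4, 5, 8, 10, 3, 9, 2] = (2 7 10)(3 6 8)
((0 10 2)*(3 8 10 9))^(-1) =((0 9 3 8 10 2))^(-1) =(0 2 10 8 3 9)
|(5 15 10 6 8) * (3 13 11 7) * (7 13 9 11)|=5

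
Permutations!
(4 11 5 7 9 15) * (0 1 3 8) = (0 1 3 8)(4 11 5 7 9 15) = [1, 3, 2, 8, 11, 7, 6, 9, 0, 15, 10, 5, 12, 13, 14, 4]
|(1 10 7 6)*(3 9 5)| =12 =|(1 10 7 6)(3 9 5)|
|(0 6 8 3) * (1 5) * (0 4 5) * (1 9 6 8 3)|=15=|(0 8 1)(3 4 5 9 6)|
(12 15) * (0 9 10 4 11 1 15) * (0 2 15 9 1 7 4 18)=(0 1 9 10 18)(2 15 12)(4 11 7)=[1, 9, 15, 3, 11, 5, 6, 4, 8, 10, 18, 7, 2, 13, 14, 12, 16, 17, 0]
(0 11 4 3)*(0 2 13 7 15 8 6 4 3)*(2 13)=(0 11 3 13 7 15 8 6 4)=[11, 1, 2, 13, 0, 5, 4, 15, 6, 9, 10, 3, 12, 7, 14, 8]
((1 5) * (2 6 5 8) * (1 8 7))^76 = (8)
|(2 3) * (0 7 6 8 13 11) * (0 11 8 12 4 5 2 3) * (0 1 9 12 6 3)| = 6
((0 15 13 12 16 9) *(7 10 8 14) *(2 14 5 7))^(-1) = ((0 15 13 12 16 9)(2 14)(5 7 10 8))^(-1) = (0 9 16 12 13 15)(2 14)(5 8 10 7)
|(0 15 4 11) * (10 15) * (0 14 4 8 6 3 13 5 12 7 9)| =33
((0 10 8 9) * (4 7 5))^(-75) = (0 10 8 9)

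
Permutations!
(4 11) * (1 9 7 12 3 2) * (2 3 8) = (1 9 7 12 8 2)(4 11) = [0, 9, 1, 3, 11, 5, 6, 12, 2, 7, 10, 4, 8]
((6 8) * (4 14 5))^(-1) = (4 5 14)(6 8)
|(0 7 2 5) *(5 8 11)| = 6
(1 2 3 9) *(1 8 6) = (1 2 3 9 8 6) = [0, 2, 3, 9, 4, 5, 1, 7, 6, 8]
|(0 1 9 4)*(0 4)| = 3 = |(0 1 9)|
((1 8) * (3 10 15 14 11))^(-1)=(1 8)(3 11 14 15 10)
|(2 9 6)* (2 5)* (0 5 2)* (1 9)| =|(0 5)(1 9 6 2)| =4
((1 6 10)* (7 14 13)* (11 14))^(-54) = (7 14)(11 13) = ((1 6 10)(7 11 14 13))^(-54)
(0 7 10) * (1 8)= [7, 8, 2, 3, 4, 5, 6, 10, 1, 9, 0]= (0 7 10)(1 8)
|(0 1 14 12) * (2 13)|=4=|(0 1 14 12)(2 13)|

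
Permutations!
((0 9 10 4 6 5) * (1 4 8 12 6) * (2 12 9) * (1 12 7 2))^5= ((0 1 4 12 6 5)(2 7)(8 9 10))^5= (0 5 6 12 4 1)(2 7)(8 10 9)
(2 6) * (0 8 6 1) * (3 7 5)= (0 8 6 2 1)(3 7 5)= [8, 0, 1, 7, 4, 3, 2, 5, 6]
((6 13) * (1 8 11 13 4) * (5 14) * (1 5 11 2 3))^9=((1 8 2 3)(4 5 14 11 13 6))^9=(1 8 2 3)(4 11)(5 13)(6 14)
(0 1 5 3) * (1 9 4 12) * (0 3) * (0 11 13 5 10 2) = [9, 10, 0, 3, 12, 11, 6, 7, 8, 4, 2, 13, 1, 5] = (0 9 4 12 1 10 2)(5 11 13)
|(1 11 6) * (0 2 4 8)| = 12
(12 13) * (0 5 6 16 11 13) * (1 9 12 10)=(0 5 6 16 11 13 10 1 9 12)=[5, 9, 2, 3, 4, 6, 16, 7, 8, 12, 1, 13, 0, 10, 14, 15, 11]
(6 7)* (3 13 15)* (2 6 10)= (2 6 7 10)(3 13 15)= [0, 1, 6, 13, 4, 5, 7, 10, 8, 9, 2, 11, 12, 15, 14, 3]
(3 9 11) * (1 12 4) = [0, 12, 2, 9, 1, 5, 6, 7, 8, 11, 10, 3, 4] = (1 12 4)(3 9 11)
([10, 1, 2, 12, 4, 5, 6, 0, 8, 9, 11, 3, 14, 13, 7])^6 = (0 7 14 12 3 11 10)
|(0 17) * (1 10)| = 2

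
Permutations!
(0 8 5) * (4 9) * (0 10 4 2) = [8, 1, 0, 3, 9, 10, 6, 7, 5, 2, 4] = (0 8 5 10 4 9 2)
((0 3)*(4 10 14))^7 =((0 3)(4 10 14))^7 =(0 3)(4 10 14)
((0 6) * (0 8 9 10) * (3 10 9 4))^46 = (0 3 8)(4 6 10)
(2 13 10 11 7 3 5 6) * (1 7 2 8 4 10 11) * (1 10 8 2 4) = (1 7 3 5 6 2 13 11 4 8) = [0, 7, 13, 5, 8, 6, 2, 3, 1, 9, 10, 4, 12, 11]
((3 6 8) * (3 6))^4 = (8)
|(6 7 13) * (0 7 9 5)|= |(0 7 13 6 9 5)|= 6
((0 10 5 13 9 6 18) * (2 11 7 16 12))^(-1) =(0 18 6 9 13 5 10)(2 12 16 7 11)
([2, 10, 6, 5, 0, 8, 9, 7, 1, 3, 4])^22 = (0 6 3 8 10)(1 4 2 9 5)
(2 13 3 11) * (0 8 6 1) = (0 8 6 1)(2 13 3 11) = [8, 0, 13, 11, 4, 5, 1, 7, 6, 9, 10, 2, 12, 3]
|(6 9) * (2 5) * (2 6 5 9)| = 4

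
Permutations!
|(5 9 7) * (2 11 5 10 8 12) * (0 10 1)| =10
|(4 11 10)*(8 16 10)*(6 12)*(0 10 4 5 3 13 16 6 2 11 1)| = |(0 10 5 3 13 16 4 1)(2 11 8 6 12)| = 40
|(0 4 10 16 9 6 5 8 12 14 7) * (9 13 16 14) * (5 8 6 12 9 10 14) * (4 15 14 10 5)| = |(0 15 14 7)(4 10)(5 6 8 9 12)(13 16)| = 20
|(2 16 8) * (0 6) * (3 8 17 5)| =6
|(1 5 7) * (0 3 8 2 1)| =7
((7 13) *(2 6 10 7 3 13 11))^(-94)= ((2 6 10 7 11)(3 13))^(-94)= (13)(2 6 10 7 11)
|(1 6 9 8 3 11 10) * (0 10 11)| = |(11)(0 10 1 6 9 8 3)| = 7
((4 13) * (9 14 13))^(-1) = ((4 9 14 13))^(-1) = (4 13 14 9)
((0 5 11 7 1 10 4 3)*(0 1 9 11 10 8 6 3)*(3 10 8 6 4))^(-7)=(0 5 8 4)(1 6 10 3)(7 11 9)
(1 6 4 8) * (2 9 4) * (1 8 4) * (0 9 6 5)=(0 9 1 5)(2 6)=[9, 5, 6, 3, 4, 0, 2, 7, 8, 1]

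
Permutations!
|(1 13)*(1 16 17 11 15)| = |(1 13 16 17 11 15)| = 6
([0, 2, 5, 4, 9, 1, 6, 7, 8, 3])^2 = (1 5 2)(3 9 4)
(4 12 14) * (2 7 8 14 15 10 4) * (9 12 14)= (2 7 8 9 12 15 10 4 14)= [0, 1, 7, 3, 14, 5, 6, 8, 9, 12, 4, 11, 15, 13, 2, 10]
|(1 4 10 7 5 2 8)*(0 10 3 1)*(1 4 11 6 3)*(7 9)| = 35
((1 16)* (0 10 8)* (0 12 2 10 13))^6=((0 13)(1 16)(2 10 8 12))^6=(16)(2 8)(10 12)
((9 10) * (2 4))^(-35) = ((2 4)(9 10))^(-35) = (2 4)(9 10)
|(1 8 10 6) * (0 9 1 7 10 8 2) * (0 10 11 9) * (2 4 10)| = 7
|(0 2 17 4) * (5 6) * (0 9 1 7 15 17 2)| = 6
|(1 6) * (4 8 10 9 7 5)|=|(1 6)(4 8 10 9 7 5)|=6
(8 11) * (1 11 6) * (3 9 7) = (1 11 8 6)(3 9 7) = [0, 11, 2, 9, 4, 5, 1, 3, 6, 7, 10, 8]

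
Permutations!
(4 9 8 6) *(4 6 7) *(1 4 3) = [0, 4, 2, 1, 9, 5, 6, 3, 7, 8] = (1 4 9 8 7 3)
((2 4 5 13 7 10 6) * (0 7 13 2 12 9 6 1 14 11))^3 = (0 1)(7 14)(10 11)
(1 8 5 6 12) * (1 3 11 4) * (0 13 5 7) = [13, 8, 2, 11, 1, 6, 12, 0, 7, 9, 10, 4, 3, 5] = (0 13 5 6 12 3 11 4 1 8 7)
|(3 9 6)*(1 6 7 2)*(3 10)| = |(1 6 10 3 9 7 2)| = 7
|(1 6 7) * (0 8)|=6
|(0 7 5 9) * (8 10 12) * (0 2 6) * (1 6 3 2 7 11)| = 12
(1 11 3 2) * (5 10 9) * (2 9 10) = (1 11 3 9 5 2) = [0, 11, 1, 9, 4, 2, 6, 7, 8, 5, 10, 3]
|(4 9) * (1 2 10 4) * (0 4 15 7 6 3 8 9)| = 18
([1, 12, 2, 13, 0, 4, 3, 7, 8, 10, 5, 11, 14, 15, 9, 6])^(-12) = (15)(0 9)(1 10)(4 14)(5 12)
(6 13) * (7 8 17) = (6 13)(7 8 17) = [0, 1, 2, 3, 4, 5, 13, 8, 17, 9, 10, 11, 12, 6, 14, 15, 16, 7]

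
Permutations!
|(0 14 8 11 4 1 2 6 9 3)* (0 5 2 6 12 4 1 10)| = |(0 14 8 11 1 6 9 3 5 2 12 4 10)| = 13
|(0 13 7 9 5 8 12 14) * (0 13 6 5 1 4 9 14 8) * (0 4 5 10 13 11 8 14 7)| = 4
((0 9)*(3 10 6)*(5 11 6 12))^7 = ((0 9)(3 10 12 5 11 6))^7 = (0 9)(3 10 12 5 11 6)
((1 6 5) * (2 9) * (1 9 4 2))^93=((1 6 5 9)(2 4))^93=(1 6 5 9)(2 4)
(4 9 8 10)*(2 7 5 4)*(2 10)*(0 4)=(10)(0 4 9 8 2 7 5)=[4, 1, 7, 3, 9, 0, 6, 5, 2, 8, 10]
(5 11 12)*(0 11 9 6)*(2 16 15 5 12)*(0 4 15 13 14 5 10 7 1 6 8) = [11, 6, 16, 3, 15, 9, 4, 1, 0, 8, 7, 2, 12, 14, 5, 10, 13] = (0 11 2 16 13 14 5 9 8)(1 6 4 15 10 7)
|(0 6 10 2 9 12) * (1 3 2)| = |(0 6 10 1 3 2 9 12)| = 8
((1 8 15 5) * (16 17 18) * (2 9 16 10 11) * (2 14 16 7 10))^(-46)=((1 8 15 5)(2 9 7 10 11 14 16 17 18))^(-46)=(1 15)(2 18 17 16 14 11 10 7 9)(5 8)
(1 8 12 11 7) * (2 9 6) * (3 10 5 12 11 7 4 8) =[0, 3, 9, 10, 8, 12, 2, 1, 11, 6, 5, 4, 7] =(1 3 10 5 12 7)(2 9 6)(4 8 11)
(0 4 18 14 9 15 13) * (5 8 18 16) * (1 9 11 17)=(0 4 16 5 8 18 14 11 17 1 9 15 13)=[4, 9, 2, 3, 16, 8, 6, 7, 18, 15, 10, 17, 12, 0, 11, 13, 5, 1, 14]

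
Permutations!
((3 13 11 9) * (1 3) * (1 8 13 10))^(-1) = ((1 3 10)(8 13 11 9))^(-1) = (1 10 3)(8 9 11 13)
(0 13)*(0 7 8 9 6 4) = (0 13 7 8 9 6 4) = [13, 1, 2, 3, 0, 5, 4, 8, 9, 6, 10, 11, 12, 7]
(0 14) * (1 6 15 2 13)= [14, 6, 13, 3, 4, 5, 15, 7, 8, 9, 10, 11, 12, 1, 0, 2]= (0 14)(1 6 15 2 13)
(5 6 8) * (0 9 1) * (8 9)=(0 8 5 6 9 1)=[8, 0, 2, 3, 4, 6, 9, 7, 5, 1]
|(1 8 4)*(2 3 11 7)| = 12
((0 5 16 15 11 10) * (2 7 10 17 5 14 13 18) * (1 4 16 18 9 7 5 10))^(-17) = (0 16 13 11 7 10 4 14 15 9 17 1)(2 5 18)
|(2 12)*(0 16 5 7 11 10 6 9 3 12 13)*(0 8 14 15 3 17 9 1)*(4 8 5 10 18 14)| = 10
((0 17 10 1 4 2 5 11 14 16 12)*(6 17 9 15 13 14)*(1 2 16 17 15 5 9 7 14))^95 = (0 12 16 4 1 13 15 6 11 5 9 2 10 17 14 7)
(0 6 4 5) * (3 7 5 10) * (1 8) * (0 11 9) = (0 6 4 10 3 7 5 11 9)(1 8) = [6, 8, 2, 7, 10, 11, 4, 5, 1, 0, 3, 9]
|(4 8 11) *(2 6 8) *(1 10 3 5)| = |(1 10 3 5)(2 6 8 11 4)| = 20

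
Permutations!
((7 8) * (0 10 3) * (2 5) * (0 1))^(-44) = ((0 10 3 1)(2 5)(7 8))^(-44) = (10)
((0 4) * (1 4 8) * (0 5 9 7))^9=(0 1 5 7 8 4 9)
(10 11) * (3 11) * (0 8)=[8, 1, 2, 11, 4, 5, 6, 7, 0, 9, 3, 10]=(0 8)(3 11 10)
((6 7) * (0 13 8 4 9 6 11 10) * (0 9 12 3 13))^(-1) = (3 12 4 8 13)(6 9 10 11 7)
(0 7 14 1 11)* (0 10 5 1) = [7, 11, 2, 3, 4, 1, 6, 14, 8, 9, 5, 10, 12, 13, 0] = (0 7 14)(1 11 10 5)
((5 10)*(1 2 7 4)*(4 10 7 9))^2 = (1 9)(2 4)(5 10 7) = ((1 2 9 4)(5 7 10))^2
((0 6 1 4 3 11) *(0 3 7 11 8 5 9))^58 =((0 6 1 4 7 11 3 8 5 9))^58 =(0 5 3 7 1)(4 6 9 8 11)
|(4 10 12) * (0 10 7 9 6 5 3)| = 9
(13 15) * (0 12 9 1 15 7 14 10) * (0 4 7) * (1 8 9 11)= (0 12 11 1 15 13)(4 7 14 10)(8 9)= [12, 15, 2, 3, 7, 5, 6, 14, 9, 8, 4, 1, 11, 0, 10, 13]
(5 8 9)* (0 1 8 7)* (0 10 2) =(0 1 8 9 5 7 10 2) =[1, 8, 0, 3, 4, 7, 6, 10, 9, 5, 2]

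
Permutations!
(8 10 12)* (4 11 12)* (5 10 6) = (4 11 12 8 6 5 10) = [0, 1, 2, 3, 11, 10, 5, 7, 6, 9, 4, 12, 8]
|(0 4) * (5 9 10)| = |(0 4)(5 9 10)| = 6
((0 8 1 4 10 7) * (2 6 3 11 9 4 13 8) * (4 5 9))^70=((0 2 6 3 11 4 10 7)(1 13 8)(5 9))^70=(0 10 11 6)(1 13 8)(2 7 4 3)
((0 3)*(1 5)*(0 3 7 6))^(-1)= (0 6 7)(1 5)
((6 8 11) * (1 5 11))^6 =(1 5 11 6 8)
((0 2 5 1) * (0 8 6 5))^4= ((0 2)(1 8 6 5))^4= (8)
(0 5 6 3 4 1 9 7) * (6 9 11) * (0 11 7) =(0 5 9)(1 7 11 6 3 4) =[5, 7, 2, 4, 1, 9, 3, 11, 8, 0, 10, 6]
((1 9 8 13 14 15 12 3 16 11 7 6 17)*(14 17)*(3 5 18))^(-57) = (1 13 9 17 8)(3 7 15 18 11 14 5 16 6 12)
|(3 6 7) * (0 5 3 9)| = |(0 5 3 6 7 9)| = 6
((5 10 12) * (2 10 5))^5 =(2 12 10)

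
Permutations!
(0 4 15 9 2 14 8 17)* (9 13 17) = [4, 1, 14, 3, 15, 5, 6, 7, 9, 2, 10, 11, 12, 17, 8, 13, 16, 0] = (0 4 15 13 17)(2 14 8 9)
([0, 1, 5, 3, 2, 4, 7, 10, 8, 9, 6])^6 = (10)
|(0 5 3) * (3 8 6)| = |(0 5 8 6 3)| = 5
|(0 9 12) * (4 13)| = |(0 9 12)(4 13)| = 6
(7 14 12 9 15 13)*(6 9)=(6 9 15 13 7 14 12)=[0, 1, 2, 3, 4, 5, 9, 14, 8, 15, 10, 11, 6, 7, 12, 13]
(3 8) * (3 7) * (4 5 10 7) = (3 8 4 5 10 7) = [0, 1, 2, 8, 5, 10, 6, 3, 4, 9, 7]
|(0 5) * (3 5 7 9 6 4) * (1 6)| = |(0 7 9 1 6 4 3 5)| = 8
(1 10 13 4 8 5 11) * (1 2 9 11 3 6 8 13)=(1 10)(2 9 11)(3 6 8 5)(4 13)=[0, 10, 9, 6, 13, 3, 8, 7, 5, 11, 1, 2, 12, 4]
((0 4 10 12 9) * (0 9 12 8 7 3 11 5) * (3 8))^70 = ((12)(0 4 10 3 11 5)(7 8))^70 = (12)(0 11 10)(3 4 5)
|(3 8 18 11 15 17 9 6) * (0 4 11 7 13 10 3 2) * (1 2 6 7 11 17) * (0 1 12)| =|(0 4 17 9 7 13 10 3 8 18 11 15 12)(1 2)| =26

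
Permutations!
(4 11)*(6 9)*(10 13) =(4 11)(6 9)(10 13) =[0, 1, 2, 3, 11, 5, 9, 7, 8, 6, 13, 4, 12, 10]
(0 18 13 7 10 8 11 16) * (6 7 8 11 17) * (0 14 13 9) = (0 18 9)(6 7 10 11 16 14 13 8 17) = [18, 1, 2, 3, 4, 5, 7, 10, 17, 0, 11, 16, 12, 8, 13, 15, 14, 6, 9]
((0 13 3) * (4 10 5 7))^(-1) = (0 3 13)(4 7 5 10)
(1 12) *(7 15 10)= (1 12)(7 15 10)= [0, 12, 2, 3, 4, 5, 6, 15, 8, 9, 7, 11, 1, 13, 14, 10]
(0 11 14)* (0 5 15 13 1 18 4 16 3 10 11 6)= (0 6)(1 18 4 16 3 10 11 14 5 15 13)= [6, 18, 2, 10, 16, 15, 0, 7, 8, 9, 11, 14, 12, 1, 5, 13, 3, 17, 4]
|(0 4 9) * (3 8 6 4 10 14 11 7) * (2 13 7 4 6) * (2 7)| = |(0 10 14 11 4 9)(2 13)(3 8 7)| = 6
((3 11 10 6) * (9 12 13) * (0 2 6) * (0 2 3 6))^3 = ((0 3 11 10 2)(9 12 13))^3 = (13)(0 10 3 2 11)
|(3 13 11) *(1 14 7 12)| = 12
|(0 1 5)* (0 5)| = |(5)(0 1)| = 2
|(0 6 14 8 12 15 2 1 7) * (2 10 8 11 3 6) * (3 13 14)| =|(0 2 1 7)(3 6)(8 12 15 10)(11 13 14)| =12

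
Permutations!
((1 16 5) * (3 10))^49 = ((1 16 5)(3 10))^49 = (1 16 5)(3 10)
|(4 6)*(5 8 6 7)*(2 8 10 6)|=|(2 8)(4 7 5 10 6)|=10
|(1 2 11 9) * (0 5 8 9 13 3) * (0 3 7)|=9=|(0 5 8 9 1 2 11 13 7)|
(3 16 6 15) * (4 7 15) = [0, 1, 2, 16, 7, 5, 4, 15, 8, 9, 10, 11, 12, 13, 14, 3, 6] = (3 16 6 4 7 15)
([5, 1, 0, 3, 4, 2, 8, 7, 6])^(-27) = (6 8)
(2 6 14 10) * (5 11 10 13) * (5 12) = (2 6 14 13 12 5 11 10) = [0, 1, 6, 3, 4, 11, 14, 7, 8, 9, 2, 10, 5, 12, 13]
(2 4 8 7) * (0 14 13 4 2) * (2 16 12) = [14, 1, 16, 3, 8, 5, 6, 0, 7, 9, 10, 11, 2, 4, 13, 15, 12] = (0 14 13 4 8 7)(2 16 12)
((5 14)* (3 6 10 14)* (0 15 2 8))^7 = (0 8 2 15)(3 10 5 6 14)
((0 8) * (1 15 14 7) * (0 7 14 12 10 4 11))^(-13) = ((0 8 7 1 15 12 10 4 11))^(-13) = (0 12 8 10 7 4 1 11 15)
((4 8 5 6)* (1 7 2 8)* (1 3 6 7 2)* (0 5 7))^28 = (8)(3 6 4)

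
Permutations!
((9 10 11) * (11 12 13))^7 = (9 12 11 10 13)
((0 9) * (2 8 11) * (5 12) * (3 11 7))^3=((0 9)(2 8 7 3 11)(5 12))^3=(0 9)(2 3 8 11 7)(5 12)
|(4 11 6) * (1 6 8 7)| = |(1 6 4 11 8 7)| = 6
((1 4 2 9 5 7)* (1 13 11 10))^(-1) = (1 10 11 13 7 5 9 2 4)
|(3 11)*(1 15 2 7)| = 4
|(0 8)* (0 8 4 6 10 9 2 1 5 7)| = |(0 4 6 10 9 2 1 5 7)| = 9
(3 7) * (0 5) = (0 5)(3 7) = [5, 1, 2, 7, 4, 0, 6, 3]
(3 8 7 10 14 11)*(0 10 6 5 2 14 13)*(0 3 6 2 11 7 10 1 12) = (0 1 12)(2 14 7)(3 8 10 13)(5 11 6) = [1, 12, 14, 8, 4, 11, 5, 2, 10, 9, 13, 6, 0, 3, 7]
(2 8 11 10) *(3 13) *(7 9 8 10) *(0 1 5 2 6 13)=(0 1 5 2 10 6 13 3)(7 9 8 11)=[1, 5, 10, 0, 4, 2, 13, 9, 11, 8, 6, 7, 12, 3]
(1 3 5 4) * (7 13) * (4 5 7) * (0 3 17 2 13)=[3, 17, 13, 7, 1, 5, 6, 0, 8, 9, 10, 11, 12, 4, 14, 15, 16, 2]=(0 3 7)(1 17 2 13 4)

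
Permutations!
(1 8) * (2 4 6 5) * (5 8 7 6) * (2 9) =(1 7 6 8)(2 4 5 9) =[0, 7, 4, 3, 5, 9, 8, 6, 1, 2]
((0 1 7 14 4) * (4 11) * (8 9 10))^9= ((0 1 7 14 11 4)(8 9 10))^9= (0 14)(1 11)(4 7)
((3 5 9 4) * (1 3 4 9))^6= (9)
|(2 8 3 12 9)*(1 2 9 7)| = 6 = |(1 2 8 3 12 7)|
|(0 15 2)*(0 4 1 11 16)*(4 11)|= 10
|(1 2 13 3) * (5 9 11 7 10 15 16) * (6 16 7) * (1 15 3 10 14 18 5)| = 14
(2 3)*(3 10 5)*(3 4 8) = (2 10 5 4 8 3) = [0, 1, 10, 2, 8, 4, 6, 7, 3, 9, 5]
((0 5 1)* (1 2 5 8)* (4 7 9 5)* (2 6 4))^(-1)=(0 1 8)(4 6 5 9 7)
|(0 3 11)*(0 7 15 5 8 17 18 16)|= |(0 3 11 7 15 5 8 17 18 16)|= 10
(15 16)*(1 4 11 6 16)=[0, 4, 2, 3, 11, 5, 16, 7, 8, 9, 10, 6, 12, 13, 14, 1, 15]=(1 4 11 6 16 15)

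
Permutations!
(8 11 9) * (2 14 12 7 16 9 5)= (2 14 12 7 16 9 8 11 5)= [0, 1, 14, 3, 4, 2, 6, 16, 11, 8, 10, 5, 7, 13, 12, 15, 9]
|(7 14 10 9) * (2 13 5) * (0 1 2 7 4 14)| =12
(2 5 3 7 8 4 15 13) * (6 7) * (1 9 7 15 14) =(1 9 7 8 4 14)(2 5 3 6 15 13) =[0, 9, 5, 6, 14, 3, 15, 8, 4, 7, 10, 11, 12, 2, 1, 13]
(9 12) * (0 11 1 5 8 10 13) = (0 11 1 5 8 10 13)(9 12) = [11, 5, 2, 3, 4, 8, 6, 7, 10, 12, 13, 1, 9, 0]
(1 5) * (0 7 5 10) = (0 7 5 1 10) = [7, 10, 2, 3, 4, 1, 6, 5, 8, 9, 0]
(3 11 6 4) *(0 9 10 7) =[9, 1, 2, 11, 3, 5, 4, 0, 8, 10, 7, 6] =(0 9 10 7)(3 11 6 4)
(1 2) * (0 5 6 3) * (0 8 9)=(0 5 6 3 8 9)(1 2)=[5, 2, 1, 8, 4, 6, 3, 7, 9, 0]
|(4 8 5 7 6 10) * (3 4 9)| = 8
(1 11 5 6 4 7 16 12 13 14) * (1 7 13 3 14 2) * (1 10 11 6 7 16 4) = (1 6)(2 10 11 5 7 4 13)(3 14 16 12) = [0, 6, 10, 14, 13, 7, 1, 4, 8, 9, 11, 5, 3, 2, 16, 15, 12]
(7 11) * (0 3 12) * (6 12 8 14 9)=(0 3 8 14 9 6 12)(7 11)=[3, 1, 2, 8, 4, 5, 12, 11, 14, 6, 10, 7, 0, 13, 9]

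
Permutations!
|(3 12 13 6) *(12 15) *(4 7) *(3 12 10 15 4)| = |(3 4 7)(6 12 13)(10 15)| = 6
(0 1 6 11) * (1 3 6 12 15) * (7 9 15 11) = [3, 12, 2, 6, 4, 5, 7, 9, 8, 15, 10, 0, 11, 13, 14, 1] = (0 3 6 7 9 15 1 12 11)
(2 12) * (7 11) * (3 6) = [0, 1, 12, 6, 4, 5, 3, 11, 8, 9, 10, 7, 2] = (2 12)(3 6)(7 11)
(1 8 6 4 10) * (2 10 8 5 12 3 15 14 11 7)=(1 5 12 3 15 14 11 7 2 10)(4 8 6)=[0, 5, 10, 15, 8, 12, 4, 2, 6, 9, 1, 7, 3, 13, 11, 14]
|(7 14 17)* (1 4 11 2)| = |(1 4 11 2)(7 14 17)| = 12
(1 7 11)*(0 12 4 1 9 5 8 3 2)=[12, 7, 0, 2, 1, 8, 6, 11, 3, 5, 10, 9, 4]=(0 12 4 1 7 11 9 5 8 3 2)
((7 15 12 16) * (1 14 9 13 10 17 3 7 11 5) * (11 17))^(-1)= ((1 14 9 13 10 11 5)(3 7 15 12 16 17))^(-1)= (1 5 11 10 13 9 14)(3 17 16 12 15 7)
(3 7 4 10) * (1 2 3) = [0, 2, 3, 7, 10, 5, 6, 4, 8, 9, 1] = (1 2 3 7 4 10)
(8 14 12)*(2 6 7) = (2 6 7)(8 14 12) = [0, 1, 6, 3, 4, 5, 7, 2, 14, 9, 10, 11, 8, 13, 12]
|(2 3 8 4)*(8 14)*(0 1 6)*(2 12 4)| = |(0 1 6)(2 3 14 8)(4 12)| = 12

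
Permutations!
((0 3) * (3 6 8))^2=((0 6 8 3))^2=(0 8)(3 6)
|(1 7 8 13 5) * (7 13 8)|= 3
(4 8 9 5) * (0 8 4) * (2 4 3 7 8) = (0 2 4 3 7 8 9 5) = [2, 1, 4, 7, 3, 0, 6, 8, 9, 5]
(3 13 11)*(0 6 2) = [6, 1, 0, 13, 4, 5, 2, 7, 8, 9, 10, 3, 12, 11] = (0 6 2)(3 13 11)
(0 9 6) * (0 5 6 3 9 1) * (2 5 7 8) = (0 1)(2 5 6 7 8)(3 9) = [1, 0, 5, 9, 4, 6, 7, 8, 2, 3]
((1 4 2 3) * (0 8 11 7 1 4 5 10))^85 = (0 8 11 7 1 5 10)(2 3 4)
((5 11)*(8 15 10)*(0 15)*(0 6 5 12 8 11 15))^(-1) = ((5 15 10 11 12 8 6))^(-1) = (5 6 8 12 11 10 15)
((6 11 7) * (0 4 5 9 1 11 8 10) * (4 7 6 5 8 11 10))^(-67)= ((0 7 5 9 1 10)(4 8)(6 11))^(-67)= (0 10 1 9 5 7)(4 8)(6 11)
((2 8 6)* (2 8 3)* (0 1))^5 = (0 1)(2 3)(6 8)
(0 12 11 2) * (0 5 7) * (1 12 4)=(0 4 1 12 11 2 5 7)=[4, 12, 5, 3, 1, 7, 6, 0, 8, 9, 10, 2, 11]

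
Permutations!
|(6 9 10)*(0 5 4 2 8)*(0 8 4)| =6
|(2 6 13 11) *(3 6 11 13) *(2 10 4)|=|(13)(2 11 10 4)(3 6)|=4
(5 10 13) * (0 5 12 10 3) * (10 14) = (0 5 3)(10 13 12 14) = [5, 1, 2, 0, 4, 3, 6, 7, 8, 9, 13, 11, 14, 12, 10]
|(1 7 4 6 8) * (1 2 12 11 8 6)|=|(1 7 4)(2 12 11 8)|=12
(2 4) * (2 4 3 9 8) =(2 3 9 8) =[0, 1, 3, 9, 4, 5, 6, 7, 2, 8]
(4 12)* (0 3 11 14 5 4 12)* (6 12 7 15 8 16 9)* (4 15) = (0 3 11 14 5 15 8 16 9 6 12 7 4) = [3, 1, 2, 11, 0, 15, 12, 4, 16, 6, 10, 14, 7, 13, 5, 8, 9]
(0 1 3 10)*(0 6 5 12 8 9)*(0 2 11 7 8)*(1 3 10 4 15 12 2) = (0 3 4 15 12)(1 10 6 5 2 11 7 8 9) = [3, 10, 11, 4, 15, 2, 5, 8, 9, 1, 6, 7, 0, 13, 14, 12]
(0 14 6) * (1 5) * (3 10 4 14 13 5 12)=(0 13 5 1 12 3 10 4 14 6)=[13, 12, 2, 10, 14, 1, 0, 7, 8, 9, 4, 11, 3, 5, 6]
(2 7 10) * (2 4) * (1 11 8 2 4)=[0, 11, 7, 3, 4, 5, 6, 10, 2, 9, 1, 8]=(1 11 8 2 7 10)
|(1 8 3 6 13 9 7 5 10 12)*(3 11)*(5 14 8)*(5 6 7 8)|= 12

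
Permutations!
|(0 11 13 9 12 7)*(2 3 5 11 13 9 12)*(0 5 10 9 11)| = 20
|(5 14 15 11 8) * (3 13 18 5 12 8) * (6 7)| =14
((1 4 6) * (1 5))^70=(1 6)(4 5)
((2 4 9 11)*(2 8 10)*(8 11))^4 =((11)(2 4 9 8 10))^4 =(11)(2 10 8 9 4)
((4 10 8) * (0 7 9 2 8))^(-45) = (0 8 7 4 9 10 2)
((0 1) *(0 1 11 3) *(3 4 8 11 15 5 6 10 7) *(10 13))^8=(15)(4 11 8)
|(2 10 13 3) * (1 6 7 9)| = |(1 6 7 9)(2 10 13 3)| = 4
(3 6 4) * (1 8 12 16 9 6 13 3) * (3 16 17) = (1 8 12 17 3 13 16 9 6 4) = [0, 8, 2, 13, 1, 5, 4, 7, 12, 6, 10, 11, 17, 16, 14, 15, 9, 3]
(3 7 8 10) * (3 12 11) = (3 7 8 10 12 11) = [0, 1, 2, 7, 4, 5, 6, 8, 10, 9, 12, 3, 11]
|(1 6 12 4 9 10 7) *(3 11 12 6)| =|(1 3 11 12 4 9 10 7)| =8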